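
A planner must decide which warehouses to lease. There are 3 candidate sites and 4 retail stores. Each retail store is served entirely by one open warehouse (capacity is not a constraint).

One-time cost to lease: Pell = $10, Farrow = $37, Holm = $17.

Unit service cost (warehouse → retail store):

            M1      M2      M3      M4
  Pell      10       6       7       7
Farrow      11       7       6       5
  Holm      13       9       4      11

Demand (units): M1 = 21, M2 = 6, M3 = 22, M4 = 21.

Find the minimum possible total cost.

For any fixed open set, each retail store goes to its cheapest open site; total = fixed + service.
{Pell, Farrow, Holm}: M1→Pell 10·21=210, M2→Pell 6·6=36, M3→Holm 4·22=88, M4→Farrow 5·21=105. Service 439; fixed 64; total 503.
{Pell, Holm}: service 481 + fixed 27 = 508
{Farrow, Holm}: M1→Farrow 11·21=231, M2→Farrow 7·6=42, M3→Holm 4·22=88, M4→Farrow 5·21=105. Service 466; fixed 54; total 520.
{Pell}: service 547 + fixed 10 = 557
No other subset beats 503.

Minimum total cost: 503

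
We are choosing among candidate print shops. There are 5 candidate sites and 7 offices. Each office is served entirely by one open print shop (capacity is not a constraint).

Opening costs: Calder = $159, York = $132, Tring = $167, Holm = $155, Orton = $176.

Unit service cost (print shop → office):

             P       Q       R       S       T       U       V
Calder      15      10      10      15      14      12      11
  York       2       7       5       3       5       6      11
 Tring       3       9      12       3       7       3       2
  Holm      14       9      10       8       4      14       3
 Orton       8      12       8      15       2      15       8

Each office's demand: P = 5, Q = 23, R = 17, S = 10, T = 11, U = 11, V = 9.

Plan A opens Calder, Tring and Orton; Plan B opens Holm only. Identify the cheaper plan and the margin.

Plan A: {Calder, Tring, Orton}: P→Tring 3·5=15, Q→Tring 9·23=207, R→Orton 8·17=136, S→Tring 3·10=30, T→Orton 2·11=22, U→Tring 3·11=33, V→Tring 2·9=18. Service 461; fixed 502; total 963.
Plan B: {Holm}: P→Holm 14·5=70, Q→Holm 9·23=207, R→Holm 10·17=170, S→Holm 8·10=80, T→Holm 4·11=44, U→Holm 14·11=154, V→Holm 3·9=27. Service 752; fixed 155; total 907.
Difference: |963 − 907| = 56.

Plan B is cheaper by 56.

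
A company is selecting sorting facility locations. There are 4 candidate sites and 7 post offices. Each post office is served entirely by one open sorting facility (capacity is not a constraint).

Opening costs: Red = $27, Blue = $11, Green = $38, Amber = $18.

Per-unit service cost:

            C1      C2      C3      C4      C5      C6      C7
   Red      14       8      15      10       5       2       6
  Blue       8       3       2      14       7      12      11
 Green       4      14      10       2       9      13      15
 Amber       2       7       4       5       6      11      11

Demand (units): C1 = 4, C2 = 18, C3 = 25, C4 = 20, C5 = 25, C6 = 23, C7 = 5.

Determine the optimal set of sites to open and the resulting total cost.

Open Red, Blue and Green; minimum total cost 437.

For any fixed open set, each post office goes to its cheapest open site; total = fixed + service.
{Red, Blue, Green}: C1→Green 4·4=16, C2→Blue 3·18=54, C3→Blue 2·25=50, C4→Green 2·20=40, C5→Red 5·25=125, C6→Red 2·23=46, C7→Red 6·5=30. Service 361; fixed 76; total 437.
{Red, Blue, Green, Amber}: service 353 + fixed 94 = 447
{Red, Blue, Amber}: service 413 + fixed 56 = 469
{Blue}: C1→Blue 8·4=32, C2→Blue 3·18=54, C3→Blue 2·25=50, C4→Blue 14·20=280, C5→Blue 7·25=175, C6→Blue 12·23=276, C7→Blue 11·5=55. Service 922; fixed 11; total 933.
No other subset beats 437.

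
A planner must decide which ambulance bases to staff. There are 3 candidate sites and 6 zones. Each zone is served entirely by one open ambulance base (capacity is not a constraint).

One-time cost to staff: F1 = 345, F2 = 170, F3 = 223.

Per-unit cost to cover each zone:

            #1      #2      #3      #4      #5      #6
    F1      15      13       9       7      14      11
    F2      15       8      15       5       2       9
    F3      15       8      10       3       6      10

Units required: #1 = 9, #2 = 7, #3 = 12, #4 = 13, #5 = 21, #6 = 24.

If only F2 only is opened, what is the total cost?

Each zone is assigned to its cheapest site among the open ones.
{F2}: #1→F2 15·9=135, #2→F2 8·7=56, #3→F2 15·12=180, #4→F2 5·13=65, #5→F2 2·21=42, #6→F2 9·24=216. Service 694; fixed 170; total 864.

Total cost: 864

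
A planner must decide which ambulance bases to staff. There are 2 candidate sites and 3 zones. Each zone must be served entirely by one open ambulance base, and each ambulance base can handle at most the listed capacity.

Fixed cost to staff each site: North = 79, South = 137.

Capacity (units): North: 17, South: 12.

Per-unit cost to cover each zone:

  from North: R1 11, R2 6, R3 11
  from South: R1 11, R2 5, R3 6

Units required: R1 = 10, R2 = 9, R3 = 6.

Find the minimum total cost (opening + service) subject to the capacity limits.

Minimum total cost: 437

Open {North, South}: R1→North 11·10=110, R2→South 5·9=45, R3→North 11·6=66.
Loads: North carries 16/17, South carries 9/12. Service 221; fixed 216; total 437.
Next best feasible plan costs 446.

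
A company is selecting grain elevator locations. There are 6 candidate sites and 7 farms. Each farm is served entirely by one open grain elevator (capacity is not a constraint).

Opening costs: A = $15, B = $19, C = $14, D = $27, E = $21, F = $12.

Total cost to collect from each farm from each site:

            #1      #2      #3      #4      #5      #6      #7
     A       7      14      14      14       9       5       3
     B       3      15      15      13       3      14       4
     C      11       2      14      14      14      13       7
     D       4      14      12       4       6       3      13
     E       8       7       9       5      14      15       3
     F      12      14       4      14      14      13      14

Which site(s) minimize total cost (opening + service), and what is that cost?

For any fixed open set, each farm goes to its cheapest open site; total = fixed + service.
{C, D}: #1→D 4, #2→C 2, #3→D 12, #4→D 4, #5→D 6, #6→D 3, #7→C 7. Service 38; fixed 41; total 79.
{A}: #1→A 7, #2→A 14, #3→A 14, #4→A 14, #5→A 9, #6→A 5, #7→A 3. Service 66; fixed 15; total 81.
{A, E}: #1→A 7, #2→E 7, #3→E 9, #4→E 5, #5→A 9, #6→A 5, #7→A 3. Service 45; fixed 36; total 81.
{A, B, C, D, E, F}: service 22 + fixed 108 = 130
No other subset beats 79.

Open C and D; minimum total cost 79.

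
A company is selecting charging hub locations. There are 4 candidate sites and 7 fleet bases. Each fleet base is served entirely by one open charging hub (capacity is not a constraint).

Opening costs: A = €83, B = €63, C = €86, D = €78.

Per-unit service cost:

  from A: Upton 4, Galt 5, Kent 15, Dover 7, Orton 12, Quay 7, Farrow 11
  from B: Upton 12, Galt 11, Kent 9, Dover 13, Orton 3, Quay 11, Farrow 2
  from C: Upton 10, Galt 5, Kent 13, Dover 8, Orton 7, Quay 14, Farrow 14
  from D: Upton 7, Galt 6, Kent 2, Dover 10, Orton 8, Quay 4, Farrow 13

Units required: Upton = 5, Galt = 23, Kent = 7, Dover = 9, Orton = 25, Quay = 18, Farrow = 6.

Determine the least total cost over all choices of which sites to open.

Minimum total cost: 577

For any fixed open set, each fleet base goes to its cheapest open site; total = fixed + service.
{B, D}: Upton→D 7·5=35, Galt→D 6·23=138, Kent→D 2·7=14, Dover→D 10·9=90, Orton→B 3·25=75, Quay→D 4·18=72, Farrow→B 2·6=12. Service 436; fixed 141; total 577.
{A, B, D}: service 371 + fixed 224 = 595
{A, B}: service 474 + fixed 146 = 620
{A, B, C, D}: service 371 + fixed 310 = 681
No other subset beats 577.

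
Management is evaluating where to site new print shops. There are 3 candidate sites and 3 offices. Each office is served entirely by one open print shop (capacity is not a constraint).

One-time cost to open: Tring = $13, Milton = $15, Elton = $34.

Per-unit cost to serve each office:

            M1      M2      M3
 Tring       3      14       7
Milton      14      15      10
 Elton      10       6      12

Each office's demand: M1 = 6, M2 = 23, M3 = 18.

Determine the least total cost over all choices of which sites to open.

For any fixed open set, each office goes to its cheapest open site; total = fixed + service.
{Tring, Elton}: M1→Tring 3·6=18, M2→Elton 6·23=138, M3→Tring 7·18=126. Service 282; fixed 47; total 329.
{Tring, Milton, Elton}: M1→Tring 3·6=18, M2→Elton 6·23=138, M3→Tring 7·18=126. Service 282; fixed 62; total 344.
{Milton, Elton}: service 378 + fixed 49 = 427
{Tring}: service 466 + fixed 13 = 479
(All 7 nonempty subsets were checked; Tring and Elton is lowest.)

Minimum total cost: 329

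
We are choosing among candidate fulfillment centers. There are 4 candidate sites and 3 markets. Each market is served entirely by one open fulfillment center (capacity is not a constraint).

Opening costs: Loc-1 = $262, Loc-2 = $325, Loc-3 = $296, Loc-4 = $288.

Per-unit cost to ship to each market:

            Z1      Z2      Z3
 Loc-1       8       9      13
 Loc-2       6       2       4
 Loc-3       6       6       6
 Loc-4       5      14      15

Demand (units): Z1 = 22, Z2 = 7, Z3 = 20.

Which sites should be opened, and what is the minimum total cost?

Open Loc-2 only; minimum total cost 551.

For any fixed open set, each market goes to its cheapest open site; total = fixed + service.
{Loc-2}: Z1→Loc-2 6·22=132, Z2→Loc-2 2·7=14, Z3→Loc-2 4·20=80. Service 226; fixed 325; total 551.
{Loc-3}: Z1→Loc-3 6·22=132, Z2→Loc-3 6·7=42, Z3→Loc-3 6·20=120. Service 294; fixed 296; total 590.
{Loc-1}: Z1→Loc-1 8·22=176, Z2→Loc-1 9·7=63, Z3→Loc-1 13·20=260. Service 499; fixed 262; total 761.
{Loc-1, Loc-2, Loc-3, Loc-4}: Z1→Loc-4 5·22=110, Z2→Loc-2 2·7=14, Z3→Loc-2 4·20=80. Service 204; fixed 1171; total 1375.
No other subset beats 551.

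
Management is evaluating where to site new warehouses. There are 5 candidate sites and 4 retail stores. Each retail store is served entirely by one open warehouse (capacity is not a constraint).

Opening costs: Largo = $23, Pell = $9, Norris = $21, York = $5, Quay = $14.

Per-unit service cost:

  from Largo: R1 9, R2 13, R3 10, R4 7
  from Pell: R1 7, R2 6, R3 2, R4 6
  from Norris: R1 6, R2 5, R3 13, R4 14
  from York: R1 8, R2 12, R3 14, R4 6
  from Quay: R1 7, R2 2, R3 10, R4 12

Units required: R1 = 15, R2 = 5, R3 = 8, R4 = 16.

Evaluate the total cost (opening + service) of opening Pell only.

Total cost: 256

Each retail store is assigned to its cheapest site among the open ones.
{Pell}: R1→Pell 7·15=105, R2→Pell 6·5=30, R3→Pell 2·8=16, R4→Pell 6·16=96. Service 247; fixed 9; total 256.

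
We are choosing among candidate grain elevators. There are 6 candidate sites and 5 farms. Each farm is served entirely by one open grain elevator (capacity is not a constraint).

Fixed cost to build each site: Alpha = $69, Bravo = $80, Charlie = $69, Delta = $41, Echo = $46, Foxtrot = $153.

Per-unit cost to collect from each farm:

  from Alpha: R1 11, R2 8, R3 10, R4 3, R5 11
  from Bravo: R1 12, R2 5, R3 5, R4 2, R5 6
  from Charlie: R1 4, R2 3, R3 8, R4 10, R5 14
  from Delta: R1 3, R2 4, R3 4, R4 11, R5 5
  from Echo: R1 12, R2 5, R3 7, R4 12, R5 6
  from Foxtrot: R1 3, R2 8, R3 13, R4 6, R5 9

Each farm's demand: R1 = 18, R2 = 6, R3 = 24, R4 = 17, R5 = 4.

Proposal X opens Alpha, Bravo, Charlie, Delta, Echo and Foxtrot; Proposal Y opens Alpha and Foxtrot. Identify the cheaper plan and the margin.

Proposal X: {Alpha, Bravo, Charlie, Delta, Echo, Foxtrot}: R1→Delta 3·18=54, R2→Charlie 3·6=18, R3→Delta 4·24=96, R4→Bravo 2·17=34, R5→Delta 5·4=20. Service 222; fixed 458; total 680.
Proposal Y: {Alpha, Foxtrot}: R1→Foxtrot 3·18=54, R2→Alpha 8·6=48, R3→Alpha 10·24=240, R4→Alpha 3·17=51, R5→Foxtrot 9·4=36. Service 429; fixed 222; total 651.
Difference: |680 − 651| = 29.

Proposal Y is cheaper by 29.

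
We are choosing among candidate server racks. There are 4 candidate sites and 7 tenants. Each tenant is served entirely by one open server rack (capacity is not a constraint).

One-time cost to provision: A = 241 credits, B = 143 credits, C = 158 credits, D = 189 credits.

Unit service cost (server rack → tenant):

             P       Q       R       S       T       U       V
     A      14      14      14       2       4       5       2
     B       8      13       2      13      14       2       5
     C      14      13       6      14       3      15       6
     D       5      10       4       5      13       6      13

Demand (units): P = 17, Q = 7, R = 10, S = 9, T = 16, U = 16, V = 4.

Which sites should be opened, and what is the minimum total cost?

For any fixed open set, each tenant goes to its cheapest open site; total = fixed + service.
{A, B}: P→B 8·17=136, Q→B 13·7=91, R→B 2·10=20, S→A 2·9=18, T→A 4·16=64, U→B 2·16=32, V→A 2·4=8. Service 369; fixed 384; total 753.
{C, D}: P→D 5·17=85, Q→D 10·7=70, R→D 4·10=40, S→D 5·9=45, T→C 3·16=48, U→D 6·16=96, V→C 6·4=24. Service 408; fixed 347; total 755.
{B, C}: P→B 8·17=136, Q→B 13·7=91, R→B 2·10=20, S→B 13·9=117, T→C 3·16=48, U→B 2·16=32, V→B 5·4=20. Service 464; fixed 301; total 765.
{A, B, C, D}: service 281 + fixed 731 = 1012
(All 15 nonempty subsets were checked; A and B is lowest.)

Open A and B; minimum total cost 753.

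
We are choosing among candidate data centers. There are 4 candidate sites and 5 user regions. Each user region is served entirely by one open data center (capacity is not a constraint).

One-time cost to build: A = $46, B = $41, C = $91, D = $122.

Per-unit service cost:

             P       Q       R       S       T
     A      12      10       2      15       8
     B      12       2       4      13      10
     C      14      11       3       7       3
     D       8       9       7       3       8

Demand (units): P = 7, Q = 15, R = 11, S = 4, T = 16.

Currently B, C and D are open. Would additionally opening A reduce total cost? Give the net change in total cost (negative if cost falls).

Current service cost with {B, C, D}: 179.
Adding A: each user region re-picks its cheapest; new service cost 168, saving 11.
Extra fixed cost: 46. Net change = 46 − 11 = 35.
(Totals: 433 → 468.)

No — net change +35 (cost rises by 35).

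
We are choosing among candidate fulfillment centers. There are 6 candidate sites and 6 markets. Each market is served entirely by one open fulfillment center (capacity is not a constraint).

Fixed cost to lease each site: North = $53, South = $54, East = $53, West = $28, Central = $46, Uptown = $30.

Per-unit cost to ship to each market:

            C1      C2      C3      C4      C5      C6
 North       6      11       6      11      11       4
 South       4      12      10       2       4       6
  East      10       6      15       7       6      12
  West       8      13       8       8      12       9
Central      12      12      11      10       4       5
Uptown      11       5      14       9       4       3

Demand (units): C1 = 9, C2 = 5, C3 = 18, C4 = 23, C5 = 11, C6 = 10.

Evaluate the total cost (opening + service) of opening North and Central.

Each market is assigned to its cheapest site among the open ones.
{North, Central}: C1→North 6·9=54, C2→North 11·5=55, C3→North 6·18=108, C4→Central 10·23=230, C5→Central 4·11=44, C6→North 4·10=40. Service 531; fixed 99; total 630.

Total cost: 630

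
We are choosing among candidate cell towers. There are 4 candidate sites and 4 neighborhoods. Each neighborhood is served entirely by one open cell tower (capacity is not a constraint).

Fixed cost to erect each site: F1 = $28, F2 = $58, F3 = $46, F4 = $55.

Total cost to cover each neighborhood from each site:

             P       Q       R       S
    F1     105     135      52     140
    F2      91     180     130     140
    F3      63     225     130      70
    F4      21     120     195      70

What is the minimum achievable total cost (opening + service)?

For any fixed open set, each neighborhood goes to its cheapest open site; total = fixed + service.
{F1, F4}: P→F4 21, Q→F4 120, R→F1 52, S→F4 70. Service 263; fixed 83; total 346.
{F1, F3, F4}: service 263 + fixed 129 = 392
{F1, F3}: service 320 + fixed 74 = 394
{F1, F2, F3, F4}: P→F4 21, Q→F4 120, R→F1 52, S→F3 70. Service 263; fixed 187; total 450.
No other subset beats 346.

Minimum total cost: 346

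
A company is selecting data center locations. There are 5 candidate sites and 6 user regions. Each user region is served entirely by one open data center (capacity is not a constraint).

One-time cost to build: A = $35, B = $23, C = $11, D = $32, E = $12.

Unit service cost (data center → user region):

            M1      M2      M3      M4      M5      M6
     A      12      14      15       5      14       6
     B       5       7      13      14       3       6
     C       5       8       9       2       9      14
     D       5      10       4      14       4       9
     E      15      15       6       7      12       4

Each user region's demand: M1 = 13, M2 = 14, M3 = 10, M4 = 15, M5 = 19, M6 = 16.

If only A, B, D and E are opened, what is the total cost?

Total cost: 501

Each user region is assigned to its cheapest site among the open ones.
{A, B, D, E}: M1→B 5·13=65, M2→B 7·14=98, M3→D 4·10=40, M4→A 5·15=75, M5→B 3·19=57, M6→E 4·16=64. Service 399; fixed 102; total 501.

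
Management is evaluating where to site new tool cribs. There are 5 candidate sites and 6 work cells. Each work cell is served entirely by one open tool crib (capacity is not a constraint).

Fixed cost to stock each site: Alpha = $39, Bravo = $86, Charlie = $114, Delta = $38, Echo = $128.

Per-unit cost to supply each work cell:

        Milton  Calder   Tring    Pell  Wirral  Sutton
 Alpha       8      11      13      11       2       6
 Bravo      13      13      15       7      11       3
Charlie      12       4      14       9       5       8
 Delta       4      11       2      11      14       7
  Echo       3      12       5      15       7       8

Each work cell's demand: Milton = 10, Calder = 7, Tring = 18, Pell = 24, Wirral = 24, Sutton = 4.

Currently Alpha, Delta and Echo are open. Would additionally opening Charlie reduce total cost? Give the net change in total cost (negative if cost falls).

No — net change +17 (cost rises by 17).

Current service cost with {Alpha, Delta, Echo}: 479.
Adding Charlie: each work cell re-picks its cheapest; new service cost 382, saving 97.
Extra fixed cost: 114. Net change = 114 − 97 = 17.
(Totals: 684 → 701.)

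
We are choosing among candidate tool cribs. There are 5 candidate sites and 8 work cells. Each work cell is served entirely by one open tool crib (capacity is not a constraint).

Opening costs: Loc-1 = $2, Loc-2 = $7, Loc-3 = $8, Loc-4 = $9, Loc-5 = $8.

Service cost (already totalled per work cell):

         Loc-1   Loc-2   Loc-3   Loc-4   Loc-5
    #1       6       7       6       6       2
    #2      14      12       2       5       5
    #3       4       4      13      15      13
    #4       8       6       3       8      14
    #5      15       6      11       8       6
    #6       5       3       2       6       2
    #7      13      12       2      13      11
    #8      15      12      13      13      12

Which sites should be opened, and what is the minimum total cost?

Open Loc-1, Loc-3 and Loc-5; minimum total cost 51.

For any fixed open set, each work cell goes to its cheapest open site; total = fixed + service.
{Loc-1, Loc-3, Loc-5}: #1→Loc-5 2, #2→Loc-3 2, #3→Loc-1 4, #4→Loc-3 3, #5→Loc-5 6, #6→Loc-3 2, #7→Loc-3 2, #8→Loc-5 12. Service 33; fixed 18; total 51.
{Loc-2, Loc-3}: service 37 + fixed 15 = 52
{Loc-1, Loc-3}: service 43 + fixed 10 = 53
{Loc-1, Loc-2, Loc-3, Loc-4, Loc-5}: #1→Loc-5 2, #2→Loc-3 2, #3→Loc-1 4, #4→Loc-3 3, #5→Loc-2 6, #6→Loc-3 2, #7→Loc-3 2, #8→Loc-2 12. Service 33; fixed 34; total 67.
No other subset beats 51.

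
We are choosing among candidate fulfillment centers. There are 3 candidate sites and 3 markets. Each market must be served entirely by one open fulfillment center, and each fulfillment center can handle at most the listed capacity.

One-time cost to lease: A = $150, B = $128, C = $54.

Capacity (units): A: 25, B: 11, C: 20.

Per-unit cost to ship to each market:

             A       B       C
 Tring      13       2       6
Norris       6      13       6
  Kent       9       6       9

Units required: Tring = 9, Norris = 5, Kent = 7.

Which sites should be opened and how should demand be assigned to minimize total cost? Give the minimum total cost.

Minimum total cost: 293

Open {B, C}: Tring→B 2·9=18, Norris→C 6·5=30, Kent→C 9·7=63.
Loads: B carries 9/11, C carries 12/20. Service 111; fixed 182; total 293.
Next best feasible plan costs 308.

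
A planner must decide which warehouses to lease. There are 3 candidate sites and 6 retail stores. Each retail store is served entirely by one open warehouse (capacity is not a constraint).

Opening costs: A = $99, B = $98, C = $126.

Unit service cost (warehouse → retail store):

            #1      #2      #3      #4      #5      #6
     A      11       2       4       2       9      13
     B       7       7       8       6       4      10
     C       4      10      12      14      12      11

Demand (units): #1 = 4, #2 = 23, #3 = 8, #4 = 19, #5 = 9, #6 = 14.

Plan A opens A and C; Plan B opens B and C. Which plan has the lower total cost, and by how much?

Plan A: {A, C}: #1→C 4·4=16, #2→A 2·23=46, #3→A 4·8=32, #4→A 2·19=38, #5→A 9·9=81, #6→C 11·14=154. Service 367; fixed 225; total 592.
Plan B: {B, C}: #1→C 4·4=16, #2→B 7·23=161, #3→B 8·8=64, #4→B 6·19=114, #5→B 4·9=36, #6→B 10·14=140. Service 531; fixed 224; total 755.
Difference: |592 − 755| = 163.

Plan A is cheaper by 163.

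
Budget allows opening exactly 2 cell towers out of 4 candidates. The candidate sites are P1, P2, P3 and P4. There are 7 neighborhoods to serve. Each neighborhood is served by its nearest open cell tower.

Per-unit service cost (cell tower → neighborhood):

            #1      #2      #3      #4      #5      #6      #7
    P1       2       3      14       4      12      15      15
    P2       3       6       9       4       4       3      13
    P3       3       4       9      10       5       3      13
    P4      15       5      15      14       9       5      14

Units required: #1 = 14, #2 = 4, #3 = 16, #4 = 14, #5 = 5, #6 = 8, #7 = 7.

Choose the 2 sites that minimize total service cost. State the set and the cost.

With exactly 2 open, each neighborhood uses its cheapest among the chosen.
{P1, P2}: #1→P1 2·14=28, #2→P1 3·4=12, #3→P2 9·16=144, #4→P1 4·14=56, #5→P2 4·5=20, #6→P2 3·8=24, #7→P2 13·7=91. Service cost 375.
{P1, P3}: service cost 380
{P2, P3}: service cost 393
Among all 6 size-2 choices, {P1, P2} is lowest.

Choose P1 and P2; total service cost 375.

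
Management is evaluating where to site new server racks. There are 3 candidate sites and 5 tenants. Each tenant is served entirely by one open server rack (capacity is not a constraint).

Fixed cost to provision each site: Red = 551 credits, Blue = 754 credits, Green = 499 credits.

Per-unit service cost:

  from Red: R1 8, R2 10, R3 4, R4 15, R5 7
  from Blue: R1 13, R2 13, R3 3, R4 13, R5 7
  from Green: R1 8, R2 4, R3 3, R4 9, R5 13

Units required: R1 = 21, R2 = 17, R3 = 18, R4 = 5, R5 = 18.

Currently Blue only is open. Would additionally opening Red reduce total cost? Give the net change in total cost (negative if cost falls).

No — net change +395 (cost rises by 395).

Current service cost with {Blue}: 739.
Adding Red: each tenant re-picks its cheapest; new service cost 583, saving 156.
Extra fixed cost: 551. Net change = 551 − 156 = 395.
(Totals: 1493 → 1888.)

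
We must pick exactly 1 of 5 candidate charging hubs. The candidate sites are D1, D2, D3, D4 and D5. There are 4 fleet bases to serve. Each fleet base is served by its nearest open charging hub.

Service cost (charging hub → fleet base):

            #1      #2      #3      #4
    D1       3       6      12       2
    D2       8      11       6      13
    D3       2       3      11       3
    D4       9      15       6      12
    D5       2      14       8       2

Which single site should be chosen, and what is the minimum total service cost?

Choose D3 only; total service cost 19.

With exactly 1 open, each fleet base uses its cheapest among the chosen.
{D3}: #1→D3 2, #2→D3 3, #3→D3 11, #4→D3 3. Service cost 19.
{D1}: service cost 23
{D5}: service cost 26
Among all 5 size-1 choices, {D3} is lowest.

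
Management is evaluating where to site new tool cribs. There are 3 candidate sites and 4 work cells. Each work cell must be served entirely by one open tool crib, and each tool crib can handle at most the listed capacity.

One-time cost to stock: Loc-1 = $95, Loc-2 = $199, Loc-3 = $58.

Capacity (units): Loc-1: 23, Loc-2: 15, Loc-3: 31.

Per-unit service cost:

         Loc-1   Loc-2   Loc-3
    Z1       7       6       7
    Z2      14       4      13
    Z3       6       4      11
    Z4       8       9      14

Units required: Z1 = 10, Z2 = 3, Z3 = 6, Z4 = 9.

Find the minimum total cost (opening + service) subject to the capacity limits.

Minimum total cost: 359

Open {Loc-3}: Z1→Loc-3 7·10=70, Z2→Loc-3 13·3=39, Z3→Loc-3 11·6=66, Z4→Loc-3 14·9=126.
Loads: Loc-3 carries 28/31. Service 301; fixed 58; total 359.
Next best feasible plan costs 370.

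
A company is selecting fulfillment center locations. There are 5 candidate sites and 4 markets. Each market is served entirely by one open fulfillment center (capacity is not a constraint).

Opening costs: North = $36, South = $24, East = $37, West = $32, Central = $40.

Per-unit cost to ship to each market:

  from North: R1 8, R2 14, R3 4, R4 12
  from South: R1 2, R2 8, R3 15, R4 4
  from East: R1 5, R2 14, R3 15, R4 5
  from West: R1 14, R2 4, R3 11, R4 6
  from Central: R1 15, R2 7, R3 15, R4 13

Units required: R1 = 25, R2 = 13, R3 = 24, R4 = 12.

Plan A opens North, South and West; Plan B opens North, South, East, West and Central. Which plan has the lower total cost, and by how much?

Plan A: {North, South, West}: R1→South 2·25=50, R2→West 4·13=52, R3→North 4·24=96, R4→South 4·12=48. Service 246; fixed 92; total 338.
Plan B: {North, South, East, West, Central}: R1→South 2·25=50, R2→West 4·13=52, R3→North 4·24=96, R4→South 4·12=48. Service 246; fixed 169; total 415.
Difference: |338 − 415| = 77.

Plan A is cheaper by 77.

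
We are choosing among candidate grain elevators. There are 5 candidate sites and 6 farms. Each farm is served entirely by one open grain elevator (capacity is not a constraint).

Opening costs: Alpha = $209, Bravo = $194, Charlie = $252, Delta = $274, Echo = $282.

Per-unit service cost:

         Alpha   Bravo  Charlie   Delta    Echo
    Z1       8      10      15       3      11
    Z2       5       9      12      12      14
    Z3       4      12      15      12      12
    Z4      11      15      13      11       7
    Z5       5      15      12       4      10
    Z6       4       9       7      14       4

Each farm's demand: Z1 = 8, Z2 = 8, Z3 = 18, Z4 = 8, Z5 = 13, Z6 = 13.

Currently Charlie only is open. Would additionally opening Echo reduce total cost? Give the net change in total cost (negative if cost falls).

Current service cost with {Charlie}: 837.
Adding Echo: each farm re-picks its cheapest; new service cost 638, saving 199.
Extra fixed cost: 282. Net change = 282 − 199 = 83.
(Totals: 1089 → 1172.)

No — net change +83 (cost rises by 83).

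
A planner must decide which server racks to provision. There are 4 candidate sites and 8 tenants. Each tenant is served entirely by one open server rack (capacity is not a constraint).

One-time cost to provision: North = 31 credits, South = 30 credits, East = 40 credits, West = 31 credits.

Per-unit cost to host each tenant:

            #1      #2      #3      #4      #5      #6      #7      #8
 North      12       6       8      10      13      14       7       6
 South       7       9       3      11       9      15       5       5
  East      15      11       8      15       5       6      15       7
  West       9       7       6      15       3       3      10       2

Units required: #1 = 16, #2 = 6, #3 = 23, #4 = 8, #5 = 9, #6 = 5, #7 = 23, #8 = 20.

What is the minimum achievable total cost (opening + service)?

For any fixed open set, each tenant goes to its cheapest open site; total = fixed + service.
{South, West}: #1→South 7·16=112, #2→West 7·6=42, #3→South 3·23=69, #4→South 11·8=88, #5→West 3·9=27, #6→West 3·5=15, #7→South 5·23=115, #8→West 2·20=40. Service 508; fixed 61; total 569.
{North, South, West}: service 494 + fixed 92 = 586
{South, East, West}: service 508 + fixed 101 = 609
{North, South, East, West}: #1→South 7·16=112, #2→North 6·6=36, #3→South 3·23=69, #4→North 10·8=80, #5→West 3·9=27, #6→West 3·5=15, #7→South 5·23=115, #8→West 2·20=40. Service 494; fixed 132; total 626.
No other subset beats 569.

Minimum total cost: 569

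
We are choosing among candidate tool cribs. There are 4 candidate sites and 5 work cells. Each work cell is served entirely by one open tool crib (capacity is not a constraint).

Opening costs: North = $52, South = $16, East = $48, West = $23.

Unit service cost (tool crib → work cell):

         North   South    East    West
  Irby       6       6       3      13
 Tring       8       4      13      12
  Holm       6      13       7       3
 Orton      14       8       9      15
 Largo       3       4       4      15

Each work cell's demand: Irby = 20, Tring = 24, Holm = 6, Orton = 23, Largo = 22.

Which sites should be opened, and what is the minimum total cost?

For any fixed open set, each work cell goes to its cheapest open site; total = fixed + service.
{South, East, West}: Irby→East 3·20=60, Tring→South 4·24=96, Holm→West 3·6=18, Orton→South 8·23=184, Largo→South 4·22=88. Service 446; fixed 87; total 533.
{South, East}: service 470 + fixed 64 = 534
{South, West}: service 506 + fixed 39 = 545
{North, South, East, West}: service 424 + fixed 139 = 563
No other subset beats 533.

Open South, East and West; minimum total cost 533.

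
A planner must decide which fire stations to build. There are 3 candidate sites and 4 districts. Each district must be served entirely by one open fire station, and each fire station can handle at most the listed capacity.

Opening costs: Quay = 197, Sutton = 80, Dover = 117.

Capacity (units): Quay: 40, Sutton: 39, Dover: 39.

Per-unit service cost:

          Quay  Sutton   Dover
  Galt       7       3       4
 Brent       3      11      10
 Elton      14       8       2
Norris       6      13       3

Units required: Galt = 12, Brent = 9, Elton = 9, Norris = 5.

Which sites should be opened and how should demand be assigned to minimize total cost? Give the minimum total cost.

Minimum total cost: 288

Open {Dover}: Galt→Dover 4·12=48, Brent→Dover 10·9=90, Elton→Dover 2·9=18, Norris→Dover 3·5=15.
Loads: Dover carries 35/39. Service 171; fixed 117; total 288.
Next best feasible plan costs 352.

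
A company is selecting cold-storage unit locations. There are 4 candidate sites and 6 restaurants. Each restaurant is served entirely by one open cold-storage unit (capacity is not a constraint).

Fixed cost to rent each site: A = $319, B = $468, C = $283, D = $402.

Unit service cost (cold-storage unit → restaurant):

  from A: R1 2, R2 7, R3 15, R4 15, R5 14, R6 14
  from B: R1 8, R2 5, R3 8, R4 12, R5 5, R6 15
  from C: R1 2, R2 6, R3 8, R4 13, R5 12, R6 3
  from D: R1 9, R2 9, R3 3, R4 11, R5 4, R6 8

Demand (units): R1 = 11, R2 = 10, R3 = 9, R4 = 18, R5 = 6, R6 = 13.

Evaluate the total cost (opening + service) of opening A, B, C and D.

Total cost: 1832

Each restaurant is assigned to its cheapest site among the open ones.
{A, B, C, D}: R1→A 2·11=22, R2→B 5·10=50, R3→D 3·9=27, R4→D 11·18=198, R5→D 4·6=24, R6→C 3·13=39. Service 360; fixed 1472; total 1832.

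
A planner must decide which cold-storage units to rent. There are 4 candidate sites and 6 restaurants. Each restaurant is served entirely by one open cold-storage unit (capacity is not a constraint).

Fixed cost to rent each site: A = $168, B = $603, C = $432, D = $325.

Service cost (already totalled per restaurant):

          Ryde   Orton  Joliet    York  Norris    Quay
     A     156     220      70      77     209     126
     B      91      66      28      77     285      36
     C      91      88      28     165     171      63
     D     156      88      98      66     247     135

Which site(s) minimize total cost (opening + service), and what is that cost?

Open A only; minimum total cost 1026.

For any fixed open set, each restaurant goes to its cheapest open site; total = fixed + service.
{A}: Ryde→A 156, Orton→A 220, Joliet→A 70, York→A 77, Norris→A 209, Quay→A 126. Service 858; fixed 168; total 1026.
{C}: service 606 + fixed 432 = 1038
{D}: service 790 + fixed 325 = 1115
{A, B, C, D}: Ryde→B 91, Orton→B 66, Joliet→B 28, York→D 66, Norris→C 171, Quay→B 36. Service 458; fixed 1528; total 1986.
No other subset beats 1026.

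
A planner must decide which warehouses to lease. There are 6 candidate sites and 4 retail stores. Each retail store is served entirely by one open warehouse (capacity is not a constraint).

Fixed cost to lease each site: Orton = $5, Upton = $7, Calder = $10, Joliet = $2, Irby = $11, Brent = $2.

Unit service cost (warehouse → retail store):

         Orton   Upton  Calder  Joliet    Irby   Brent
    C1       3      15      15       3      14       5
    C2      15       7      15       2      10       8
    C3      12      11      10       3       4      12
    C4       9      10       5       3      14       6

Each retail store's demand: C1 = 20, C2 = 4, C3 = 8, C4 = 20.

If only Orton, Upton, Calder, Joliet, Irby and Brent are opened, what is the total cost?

Each retail store is assigned to its cheapest site among the open ones.
{Orton, Upton, Calder, Joliet, Irby, Brent}: C1→Orton 3·20=60, C2→Joliet 2·4=8, C3→Joliet 3·8=24, C4→Joliet 3·20=60. Service 152; fixed 37; total 189.

Total cost: 189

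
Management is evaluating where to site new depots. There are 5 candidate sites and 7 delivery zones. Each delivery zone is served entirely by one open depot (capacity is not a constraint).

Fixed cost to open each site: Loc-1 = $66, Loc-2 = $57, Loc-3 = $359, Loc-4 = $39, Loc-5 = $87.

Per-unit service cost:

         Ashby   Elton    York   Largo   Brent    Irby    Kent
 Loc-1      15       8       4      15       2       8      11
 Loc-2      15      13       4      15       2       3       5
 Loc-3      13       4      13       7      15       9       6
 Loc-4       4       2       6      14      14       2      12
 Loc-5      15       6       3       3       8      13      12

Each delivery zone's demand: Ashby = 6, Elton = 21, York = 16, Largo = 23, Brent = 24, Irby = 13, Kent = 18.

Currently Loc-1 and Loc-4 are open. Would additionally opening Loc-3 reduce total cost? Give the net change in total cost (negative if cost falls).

Current service cost with {Loc-1, Loc-4}: 724.
Adding Loc-3: each delivery zone re-picks its cheapest; new service cost 473, saving 251.
Extra fixed cost: 359. Net change = 359 − 251 = 108.
(Totals: 829 → 937.)

No — net change +108 (cost rises by 108).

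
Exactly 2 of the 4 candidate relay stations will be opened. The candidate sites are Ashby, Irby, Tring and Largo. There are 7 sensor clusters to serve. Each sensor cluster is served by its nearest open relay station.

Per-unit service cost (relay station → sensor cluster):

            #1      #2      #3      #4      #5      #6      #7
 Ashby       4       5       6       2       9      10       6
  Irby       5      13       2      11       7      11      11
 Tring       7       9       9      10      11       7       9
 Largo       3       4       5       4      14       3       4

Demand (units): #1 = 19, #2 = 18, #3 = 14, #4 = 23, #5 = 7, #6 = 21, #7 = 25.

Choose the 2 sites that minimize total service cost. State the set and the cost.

Choose Irby and Largo; total service cost 461.

With exactly 2 open, each sensor cluster uses its cheapest among the chosen.
{Irby, Largo}: #1→Largo 3·19=57, #2→Largo 4·18=72, #3→Irby 2·14=28, #4→Largo 4·23=92, #5→Irby 7·7=49, #6→Largo 3·21=63, #7→Largo 4·25=100. Service cost 461.
{Ashby, Largo}: service cost 471
{Tring, Largo}: service cost 531
Among all 6 size-2 choices, {Irby, Largo} is lowest.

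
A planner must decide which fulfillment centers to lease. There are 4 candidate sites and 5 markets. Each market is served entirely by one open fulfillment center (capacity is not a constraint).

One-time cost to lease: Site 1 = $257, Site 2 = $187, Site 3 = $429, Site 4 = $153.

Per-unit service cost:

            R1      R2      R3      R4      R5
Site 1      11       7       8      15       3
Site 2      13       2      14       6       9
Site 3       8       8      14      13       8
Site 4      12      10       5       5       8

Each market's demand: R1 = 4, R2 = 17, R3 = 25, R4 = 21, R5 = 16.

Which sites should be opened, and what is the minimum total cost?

Open Site 4 only; minimum total cost 729.

For any fixed open set, each market goes to its cheapest open site; total = fixed + service.
{Site 4}: R1→Site 4 12·4=48, R2→Site 4 10·17=170, R3→Site 4 5·25=125, R4→Site 4 5·21=105, R5→Site 4 8·16=128. Service 576; fixed 153; total 729.
{Site 2, Site 4}: R1→Site 4 12·4=48, R2→Site 2 2·17=34, R3→Site 4 5·25=125, R4→Site 4 5·21=105, R5→Site 4 8·16=128. Service 440; fixed 340; total 780.
{Site 1, Site 4}: R1→Site 1 11·4=44, R2→Site 1 7·17=119, R3→Site 4 5·25=125, R4→Site 4 5·21=105, R5→Site 1 3·16=48. Service 441; fixed 410; total 851.
{Site 1, Site 2, Site 3, Site 4}: R1→Site 3 8·4=32, R2→Site 2 2·17=34, R3→Site 4 5·25=125, R4→Site 4 5·21=105, R5→Site 1 3·16=48. Service 344; fixed 1026; total 1370.
(All 15 nonempty subsets were checked; Site 4 only is lowest.)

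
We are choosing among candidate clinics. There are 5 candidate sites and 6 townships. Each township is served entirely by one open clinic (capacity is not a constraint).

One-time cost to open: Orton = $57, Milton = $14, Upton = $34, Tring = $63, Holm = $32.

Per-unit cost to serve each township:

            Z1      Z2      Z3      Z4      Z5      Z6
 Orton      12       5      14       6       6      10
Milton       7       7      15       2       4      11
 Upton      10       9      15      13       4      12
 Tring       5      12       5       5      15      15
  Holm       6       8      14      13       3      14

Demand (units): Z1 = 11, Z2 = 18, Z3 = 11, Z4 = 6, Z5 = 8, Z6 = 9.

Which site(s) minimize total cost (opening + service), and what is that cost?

Open Milton and Tring; minimum total cost 456.

For any fixed open set, each township goes to its cheapest open site; total = fixed + service.
{Milton, Tring}: Z1→Tring 5·11=55, Z2→Milton 7·18=126, Z3→Tring 5·11=55, Z4→Milton 2·6=12, Z5→Milton 4·8=32, Z6→Milton 11·9=99. Service 379; fixed 77; total 456.
{Orton, Milton, Tring}: service 334 + fixed 134 = 468
{Milton, Tring, Holm}: Z1→Tring 5·11=55, Z2→Milton 7·18=126, Z3→Tring 5·11=55, Z4→Milton 2·6=12, Z5→Holm 3·8=24, Z6→Milton 11·9=99. Service 371; fixed 109; total 480.
{Orton, Milton, Upton, Tring, Holm}: service 326 + fixed 200 = 526
No other subset beats 456.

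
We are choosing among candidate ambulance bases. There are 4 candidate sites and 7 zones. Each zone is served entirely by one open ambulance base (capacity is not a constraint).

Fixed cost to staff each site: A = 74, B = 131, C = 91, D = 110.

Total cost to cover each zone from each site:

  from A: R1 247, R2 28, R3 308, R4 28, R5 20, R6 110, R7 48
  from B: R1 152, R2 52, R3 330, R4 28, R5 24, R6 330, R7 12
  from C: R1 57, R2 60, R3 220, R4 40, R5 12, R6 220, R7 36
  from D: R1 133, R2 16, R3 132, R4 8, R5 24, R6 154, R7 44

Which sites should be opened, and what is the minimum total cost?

For any fixed open set, each zone goes to its cheapest open site; total = fixed + service.
{C, D}: R1→C 57, R2→D 16, R3→D 132, R4→D 8, R5→C 12, R6→D 154, R7→C 36. Service 415; fixed 201; total 616.
{D}: R1→D 133, R2→D 16, R3→D 132, R4→D 8, R5→D 24, R6→D 154, R7→D 44. Service 511; fixed 110; total 621.
{A, C, D}: R1→C 57, R2→D 16, R3→D 132, R4→D 8, R5→C 12, R6→A 110, R7→C 36. Service 371; fixed 275; total 646.
{A, B, C, D}: service 347 + fixed 406 = 753
No other subset beats 616.

Open C and D; minimum total cost 616.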